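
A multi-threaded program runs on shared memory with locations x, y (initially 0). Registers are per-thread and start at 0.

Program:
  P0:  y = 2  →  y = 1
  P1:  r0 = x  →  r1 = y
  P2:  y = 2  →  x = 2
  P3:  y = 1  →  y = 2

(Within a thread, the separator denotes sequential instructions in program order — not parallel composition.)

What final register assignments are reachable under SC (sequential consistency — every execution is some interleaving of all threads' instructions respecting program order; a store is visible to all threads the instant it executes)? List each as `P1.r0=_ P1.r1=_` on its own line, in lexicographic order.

P1.r0=0 P1.r1=0
P1.r0=0 P1.r1=1
P1.r0=0 P1.r1=2
P1.r0=2 P1.r1=1
P1.r0=2 P1.r1=2

outcome vector order: (P1.r0,P1.r1)
|SC outcomes| = 5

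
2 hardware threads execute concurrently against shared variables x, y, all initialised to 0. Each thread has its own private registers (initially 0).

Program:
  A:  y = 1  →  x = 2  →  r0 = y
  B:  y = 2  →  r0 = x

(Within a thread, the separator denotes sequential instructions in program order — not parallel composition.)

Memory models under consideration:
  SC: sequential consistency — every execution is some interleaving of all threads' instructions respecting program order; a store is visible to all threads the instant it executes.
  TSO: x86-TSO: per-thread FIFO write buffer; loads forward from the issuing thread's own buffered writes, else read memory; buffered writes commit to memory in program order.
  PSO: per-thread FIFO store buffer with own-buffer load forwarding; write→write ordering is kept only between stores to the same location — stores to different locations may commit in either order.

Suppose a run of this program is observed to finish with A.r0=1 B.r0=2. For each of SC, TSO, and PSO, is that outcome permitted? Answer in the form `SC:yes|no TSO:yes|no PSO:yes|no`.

SC:yes TSO:yes PSO:yes

outcome vector order: (A.r0,B.r0)
[SC] allowed = {<1 0>; <1 2>; <2 0>; <2 2>}
[TSO] allowed = {<1 0>; <1 2>; <2 0>; <2 2>}
[PSO] allowed = {<1 0>; <1 2>; <2 0>; <2 2>}
target <1 2> ∈ {SC,TSO,PSO}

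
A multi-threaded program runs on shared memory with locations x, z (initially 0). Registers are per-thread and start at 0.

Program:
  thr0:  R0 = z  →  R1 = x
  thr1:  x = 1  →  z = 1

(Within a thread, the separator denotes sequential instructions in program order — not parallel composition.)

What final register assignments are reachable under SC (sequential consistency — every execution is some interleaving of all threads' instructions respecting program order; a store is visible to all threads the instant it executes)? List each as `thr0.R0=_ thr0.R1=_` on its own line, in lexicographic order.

outcome vector order: (thr0.R0,thr0.R1)
|SC outcomes| = 3

thr0.R0=0 thr0.R1=0
thr0.R0=0 thr0.R1=1
thr0.R0=1 thr0.R1=1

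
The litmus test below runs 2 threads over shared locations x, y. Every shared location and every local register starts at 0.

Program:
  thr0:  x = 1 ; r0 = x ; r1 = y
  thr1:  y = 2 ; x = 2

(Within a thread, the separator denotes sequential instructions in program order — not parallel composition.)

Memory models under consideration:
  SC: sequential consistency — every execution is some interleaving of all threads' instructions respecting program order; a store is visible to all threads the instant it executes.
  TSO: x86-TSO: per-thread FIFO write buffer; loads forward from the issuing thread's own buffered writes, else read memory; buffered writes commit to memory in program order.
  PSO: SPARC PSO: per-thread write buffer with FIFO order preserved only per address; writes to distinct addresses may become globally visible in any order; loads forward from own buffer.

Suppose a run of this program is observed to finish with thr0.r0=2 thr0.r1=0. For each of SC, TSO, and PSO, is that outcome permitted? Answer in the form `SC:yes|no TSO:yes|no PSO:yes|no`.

outcome vector order: (thr0.r0,thr0.r1)
SC (3): <1 0>, <1 2>, <2 2>
TSO (3): <1 0>, <1 2>, <2 2>
PSO (4): <1 0>, <1 2>, <2 0>, <2 2>
target <2 0> ∈ {PSO}

SC:no TSO:no PSO:yes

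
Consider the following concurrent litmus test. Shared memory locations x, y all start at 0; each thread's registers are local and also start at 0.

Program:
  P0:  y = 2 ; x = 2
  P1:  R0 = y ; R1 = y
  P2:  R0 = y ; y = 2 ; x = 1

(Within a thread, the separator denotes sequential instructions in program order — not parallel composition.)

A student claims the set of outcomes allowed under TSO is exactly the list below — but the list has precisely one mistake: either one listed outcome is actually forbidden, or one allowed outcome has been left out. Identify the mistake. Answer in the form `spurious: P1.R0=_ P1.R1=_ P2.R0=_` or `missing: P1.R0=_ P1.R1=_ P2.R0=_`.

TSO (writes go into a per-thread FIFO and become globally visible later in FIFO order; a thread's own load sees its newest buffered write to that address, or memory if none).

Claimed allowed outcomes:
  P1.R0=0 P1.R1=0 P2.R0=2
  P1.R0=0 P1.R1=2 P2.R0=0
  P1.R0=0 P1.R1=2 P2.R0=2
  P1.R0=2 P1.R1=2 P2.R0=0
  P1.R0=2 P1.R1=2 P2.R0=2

outcome vector order: (P1.R0,P1.R1,P2.R0)
TSO (6): (0,0,0), (0,0,2), (0,2,0), (0,2,2), (2,2,0), (2,2,2)
TSO∖claimed = {(0,0,0)}

missing: P1.R0=0 P1.R1=0 P2.R0=0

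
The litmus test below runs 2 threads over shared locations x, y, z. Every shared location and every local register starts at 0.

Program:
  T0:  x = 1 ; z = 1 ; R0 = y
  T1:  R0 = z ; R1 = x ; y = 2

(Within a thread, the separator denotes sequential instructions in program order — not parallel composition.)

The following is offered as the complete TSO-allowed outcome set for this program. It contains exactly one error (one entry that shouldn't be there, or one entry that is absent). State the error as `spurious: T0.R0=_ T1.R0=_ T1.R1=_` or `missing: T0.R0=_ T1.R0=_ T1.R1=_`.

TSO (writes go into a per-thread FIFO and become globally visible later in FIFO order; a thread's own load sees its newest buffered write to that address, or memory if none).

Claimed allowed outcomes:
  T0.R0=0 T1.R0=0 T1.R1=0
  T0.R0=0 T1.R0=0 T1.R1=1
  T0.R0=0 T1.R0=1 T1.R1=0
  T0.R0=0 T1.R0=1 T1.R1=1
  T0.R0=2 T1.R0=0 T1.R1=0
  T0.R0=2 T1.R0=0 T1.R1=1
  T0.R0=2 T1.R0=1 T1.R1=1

outcome vector order: (T0.R0,T1.R0,T1.R1)
under TSO → 000 001 011 200 201 211
claimed∖TSO = {010}

spurious: T0.R0=0 T1.R0=1 T1.R1=0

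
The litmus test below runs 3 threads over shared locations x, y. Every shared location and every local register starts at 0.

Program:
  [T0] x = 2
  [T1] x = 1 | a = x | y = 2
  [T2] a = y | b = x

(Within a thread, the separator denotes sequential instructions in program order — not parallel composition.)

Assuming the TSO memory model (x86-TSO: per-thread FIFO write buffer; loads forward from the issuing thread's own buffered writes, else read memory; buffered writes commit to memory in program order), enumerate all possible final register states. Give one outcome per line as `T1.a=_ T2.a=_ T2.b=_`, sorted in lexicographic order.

T1.a=1 T2.a=0 T2.b=0
T1.a=1 T2.a=0 T2.b=1
T1.a=1 T2.a=0 T2.b=2
T1.a=1 T2.a=2 T2.b=1
T1.a=1 T2.a=2 T2.b=2
T1.a=2 T2.a=0 T2.b=0
T1.a=2 T2.a=0 T2.b=1
T1.a=2 T2.a=0 T2.b=2
T1.a=2 T2.a=2 T2.b=2

outcome vector order: (T1.a,T2.a,T2.b)
|TSO outcomes| = 9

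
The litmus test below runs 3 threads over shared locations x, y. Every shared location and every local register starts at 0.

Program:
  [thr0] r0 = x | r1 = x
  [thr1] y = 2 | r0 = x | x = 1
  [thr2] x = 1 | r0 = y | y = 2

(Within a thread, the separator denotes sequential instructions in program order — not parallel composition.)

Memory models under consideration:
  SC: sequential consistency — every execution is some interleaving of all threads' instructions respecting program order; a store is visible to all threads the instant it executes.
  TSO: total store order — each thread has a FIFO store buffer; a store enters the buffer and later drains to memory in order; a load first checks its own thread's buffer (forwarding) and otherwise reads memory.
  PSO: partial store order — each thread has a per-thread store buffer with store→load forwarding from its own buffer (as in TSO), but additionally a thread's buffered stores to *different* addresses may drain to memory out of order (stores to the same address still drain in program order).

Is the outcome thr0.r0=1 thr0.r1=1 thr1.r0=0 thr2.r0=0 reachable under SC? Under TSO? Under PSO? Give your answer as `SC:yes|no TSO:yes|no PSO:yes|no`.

SC:no TSO:yes PSO:yes

outcome vector order: (thr0.r0,thr0.r1,thr1.r0,thr2.r0)
SC (9): 0/0/0/2, 0/0/1/0, 0/0/1/2, 0/1/0/2, 0/1/1/0, 0/1/1/2, 1/1/0/2, 1/1/1/0, 1/1/1/2
TSO (12): 0/0/0/0, 0/0/0/2, 0/0/1/0, 0/0/1/2, 0/1/0/0, 0/1/0/2, 0/1/1/0, 0/1/1/2, 1/1/0/0, 1/1/0/2, 1/1/1/0, 1/1/1/2
PSO (12): 0/0/0/0, 0/0/0/2, 0/0/1/0, 0/0/1/2, 0/1/0/0, 0/1/0/2, 0/1/1/0, 0/1/1/2, 1/1/0/0, 1/1/0/2, 1/1/1/0, 1/1/1/2
target 1/1/0/0 ∈ {TSO,PSO}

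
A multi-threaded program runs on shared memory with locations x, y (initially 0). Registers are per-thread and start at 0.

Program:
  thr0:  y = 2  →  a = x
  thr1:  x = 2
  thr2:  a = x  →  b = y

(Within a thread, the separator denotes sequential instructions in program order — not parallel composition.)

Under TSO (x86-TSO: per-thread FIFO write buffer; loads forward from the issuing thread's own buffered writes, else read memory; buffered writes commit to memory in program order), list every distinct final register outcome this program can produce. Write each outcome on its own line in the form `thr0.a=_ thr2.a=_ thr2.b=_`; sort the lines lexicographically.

thr0.a=0 thr2.a=0 thr2.b=0
thr0.a=0 thr2.a=0 thr2.b=2
thr0.a=0 thr2.a=2 thr2.b=0
thr0.a=0 thr2.a=2 thr2.b=2
thr0.a=2 thr2.a=0 thr2.b=0
thr0.a=2 thr2.a=0 thr2.b=2
thr0.a=2 thr2.a=2 thr2.b=0
thr0.a=2 thr2.a=2 thr2.b=2

outcome vector order: (thr0.a,thr2.a,thr2.b)
|TSO outcomes| = 8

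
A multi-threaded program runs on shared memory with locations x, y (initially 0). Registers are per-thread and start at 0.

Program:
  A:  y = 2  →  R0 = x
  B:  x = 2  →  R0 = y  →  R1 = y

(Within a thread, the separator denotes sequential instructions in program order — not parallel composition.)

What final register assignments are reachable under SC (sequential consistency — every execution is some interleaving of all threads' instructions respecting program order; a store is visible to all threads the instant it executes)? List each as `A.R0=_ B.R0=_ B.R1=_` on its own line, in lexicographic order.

outcome vector order: (A.R0,B.R0,B.R1)
|SC outcomes| = 4

A.R0=0 B.R0=2 B.R1=2
A.R0=2 B.R0=0 B.R1=0
A.R0=2 B.R0=0 B.R1=2
A.R0=2 B.R0=2 B.R1=2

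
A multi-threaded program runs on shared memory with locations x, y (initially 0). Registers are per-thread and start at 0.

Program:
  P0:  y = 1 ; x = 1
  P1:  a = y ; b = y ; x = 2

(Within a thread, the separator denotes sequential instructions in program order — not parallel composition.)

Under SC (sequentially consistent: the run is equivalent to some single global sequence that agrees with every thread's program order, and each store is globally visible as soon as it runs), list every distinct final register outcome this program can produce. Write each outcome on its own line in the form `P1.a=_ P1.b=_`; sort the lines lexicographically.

outcome vector order: (P1.a,P1.b)
|SC outcomes| = 3

P1.a=0 P1.b=0
P1.a=0 P1.b=1
P1.a=1 P1.b=1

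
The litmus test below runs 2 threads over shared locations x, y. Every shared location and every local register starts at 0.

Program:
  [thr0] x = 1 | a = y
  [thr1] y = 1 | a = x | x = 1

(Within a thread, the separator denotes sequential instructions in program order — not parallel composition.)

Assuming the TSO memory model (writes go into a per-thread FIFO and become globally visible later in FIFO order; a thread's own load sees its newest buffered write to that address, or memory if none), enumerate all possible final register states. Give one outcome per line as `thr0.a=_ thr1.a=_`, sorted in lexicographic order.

outcome vector order: (thr0.a,thr1.a)
|TSO outcomes| = 4

thr0.a=0 thr1.a=0
thr0.a=0 thr1.a=1
thr0.a=1 thr1.a=0
thr0.a=1 thr1.a=1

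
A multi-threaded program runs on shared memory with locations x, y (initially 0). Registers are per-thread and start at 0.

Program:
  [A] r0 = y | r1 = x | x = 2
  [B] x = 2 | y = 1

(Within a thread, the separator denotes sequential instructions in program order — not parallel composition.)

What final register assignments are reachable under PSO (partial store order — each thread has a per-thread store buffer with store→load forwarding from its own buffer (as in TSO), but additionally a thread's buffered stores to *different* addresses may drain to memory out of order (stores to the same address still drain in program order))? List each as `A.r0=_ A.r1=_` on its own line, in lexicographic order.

outcome vector order: (A.r0,A.r1)
|PSO outcomes| = 4

A.r0=0 A.r1=0
A.r0=0 A.r1=2
A.r0=1 A.r1=0
A.r0=1 A.r1=2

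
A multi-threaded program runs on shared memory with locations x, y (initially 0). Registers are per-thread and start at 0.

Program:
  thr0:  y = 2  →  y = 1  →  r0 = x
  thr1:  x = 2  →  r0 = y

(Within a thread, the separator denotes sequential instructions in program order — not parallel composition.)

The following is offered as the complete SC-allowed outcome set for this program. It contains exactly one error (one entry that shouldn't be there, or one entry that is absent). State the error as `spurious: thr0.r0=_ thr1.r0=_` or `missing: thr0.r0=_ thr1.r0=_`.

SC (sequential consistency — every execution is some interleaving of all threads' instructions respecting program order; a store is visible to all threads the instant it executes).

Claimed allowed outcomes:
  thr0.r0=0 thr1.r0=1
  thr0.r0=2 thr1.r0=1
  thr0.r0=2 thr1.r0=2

outcome vector order: (thr0.r0,thr1.r0)
[SC] allowed = {<0 1>; <2 0>; <2 1>; <2 2>}
SC∖claimed = {<2 0>}

missing: thr0.r0=2 thr1.r0=0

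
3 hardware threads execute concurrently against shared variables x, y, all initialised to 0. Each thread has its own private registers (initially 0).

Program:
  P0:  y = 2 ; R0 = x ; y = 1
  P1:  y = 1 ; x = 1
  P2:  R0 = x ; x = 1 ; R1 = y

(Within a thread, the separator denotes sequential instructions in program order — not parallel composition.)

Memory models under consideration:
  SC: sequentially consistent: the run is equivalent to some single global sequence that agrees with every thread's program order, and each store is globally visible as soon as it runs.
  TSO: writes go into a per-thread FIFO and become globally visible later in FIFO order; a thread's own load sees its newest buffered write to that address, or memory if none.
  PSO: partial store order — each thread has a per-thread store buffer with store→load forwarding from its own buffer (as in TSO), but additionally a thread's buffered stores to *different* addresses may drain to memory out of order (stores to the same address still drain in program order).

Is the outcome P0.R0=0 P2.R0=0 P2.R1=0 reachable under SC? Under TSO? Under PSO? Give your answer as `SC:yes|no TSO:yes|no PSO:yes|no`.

outcome vector order: (P0.R0,P2.R0,P2.R1)
SC (9): 001; 002; 011; 012; 100; 101; 102; 111; 112
TSO (10): 000; 001; 002; 011; 012; 100; 101; 102; 111; 112
PSO (12): 000; 001; 002; 010; 011; 012; 100; 101; 102; 110; 111; 112
target 000 ∈ {TSO,PSO}

SC:no TSO:yes PSO:yes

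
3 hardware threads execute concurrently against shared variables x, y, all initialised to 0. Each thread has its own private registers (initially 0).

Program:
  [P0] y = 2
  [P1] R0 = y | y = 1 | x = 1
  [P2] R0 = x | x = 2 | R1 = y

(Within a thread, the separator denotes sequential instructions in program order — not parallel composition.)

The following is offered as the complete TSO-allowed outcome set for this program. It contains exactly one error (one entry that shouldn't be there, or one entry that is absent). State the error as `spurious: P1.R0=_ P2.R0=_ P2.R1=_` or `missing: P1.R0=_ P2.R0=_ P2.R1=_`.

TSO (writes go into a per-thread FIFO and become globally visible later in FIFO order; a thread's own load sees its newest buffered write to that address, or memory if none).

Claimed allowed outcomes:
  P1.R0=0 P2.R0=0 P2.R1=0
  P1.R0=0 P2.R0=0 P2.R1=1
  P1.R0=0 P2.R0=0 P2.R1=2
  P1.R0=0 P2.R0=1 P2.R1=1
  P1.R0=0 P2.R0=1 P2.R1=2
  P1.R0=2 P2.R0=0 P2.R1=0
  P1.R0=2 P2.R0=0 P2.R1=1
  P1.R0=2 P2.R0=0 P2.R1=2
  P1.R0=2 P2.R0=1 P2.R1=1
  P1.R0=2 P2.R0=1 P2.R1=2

outcome vector order: (P1.R0,P2.R0,P2.R1)
under TSO → 000; 001; 002; 011; 012; 200; 201; 202; 211
claimed∖TSO = {212}

spurious: P1.R0=2 P2.R0=1 P2.R1=2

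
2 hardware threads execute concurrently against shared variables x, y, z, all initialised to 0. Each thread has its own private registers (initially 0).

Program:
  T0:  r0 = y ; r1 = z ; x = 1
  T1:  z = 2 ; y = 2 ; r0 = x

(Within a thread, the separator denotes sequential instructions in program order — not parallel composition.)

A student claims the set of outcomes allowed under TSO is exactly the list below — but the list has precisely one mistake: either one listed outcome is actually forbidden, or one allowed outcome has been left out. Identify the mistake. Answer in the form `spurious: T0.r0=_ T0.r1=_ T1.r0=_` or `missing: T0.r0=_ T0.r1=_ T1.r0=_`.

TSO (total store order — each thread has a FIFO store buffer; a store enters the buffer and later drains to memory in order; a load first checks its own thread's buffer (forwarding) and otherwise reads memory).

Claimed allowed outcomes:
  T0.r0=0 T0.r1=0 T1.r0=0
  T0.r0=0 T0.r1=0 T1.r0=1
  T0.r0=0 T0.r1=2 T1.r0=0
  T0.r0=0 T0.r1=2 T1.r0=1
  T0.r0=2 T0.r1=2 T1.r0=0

outcome vector order: (T0.r0,T0.r1,T1.r0)
TSO: 6 outcomes — {(0,0,0); (0,0,1); (0,2,0); (0,2,1); (2,2,0); (2,2,1)}
TSO∖claimed = {(2,2,1)}

missing: T0.r0=2 T0.r1=2 T1.r0=1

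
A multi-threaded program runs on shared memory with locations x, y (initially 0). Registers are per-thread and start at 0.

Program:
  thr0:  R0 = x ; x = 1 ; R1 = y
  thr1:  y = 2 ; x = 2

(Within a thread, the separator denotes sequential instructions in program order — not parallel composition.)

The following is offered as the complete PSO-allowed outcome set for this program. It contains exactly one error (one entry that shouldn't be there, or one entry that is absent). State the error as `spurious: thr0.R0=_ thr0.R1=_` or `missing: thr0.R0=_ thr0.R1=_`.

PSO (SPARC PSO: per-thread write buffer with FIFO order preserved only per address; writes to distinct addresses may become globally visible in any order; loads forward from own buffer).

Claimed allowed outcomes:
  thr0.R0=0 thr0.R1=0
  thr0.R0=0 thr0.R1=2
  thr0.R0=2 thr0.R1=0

outcome vector order: (thr0.R0,thr0.R1)
PSO (4): <0 0> <0 2> <2 0> <2 2>
PSO∖claimed = {<2 2>}

missing: thr0.R0=2 thr0.R1=2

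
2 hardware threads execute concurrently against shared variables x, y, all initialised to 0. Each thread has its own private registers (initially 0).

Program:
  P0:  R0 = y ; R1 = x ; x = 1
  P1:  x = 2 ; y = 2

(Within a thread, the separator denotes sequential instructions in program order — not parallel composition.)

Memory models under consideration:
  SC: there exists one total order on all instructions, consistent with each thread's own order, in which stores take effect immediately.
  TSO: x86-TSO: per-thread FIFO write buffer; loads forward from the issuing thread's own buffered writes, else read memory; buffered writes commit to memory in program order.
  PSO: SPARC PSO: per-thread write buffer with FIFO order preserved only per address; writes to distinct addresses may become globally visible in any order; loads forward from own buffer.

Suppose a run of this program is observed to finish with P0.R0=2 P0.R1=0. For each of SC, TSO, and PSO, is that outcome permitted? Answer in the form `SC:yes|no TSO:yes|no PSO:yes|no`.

outcome vector order: (P0.R0,P0.R1)
SC: 3 outcomes — {00, 02, 22}
TSO: 3 outcomes — {00, 02, 22}
PSO: 4 outcomes — {00, 02, 20, 22}
target 20 ∈ {PSO}

SC:no TSO:no PSO:yes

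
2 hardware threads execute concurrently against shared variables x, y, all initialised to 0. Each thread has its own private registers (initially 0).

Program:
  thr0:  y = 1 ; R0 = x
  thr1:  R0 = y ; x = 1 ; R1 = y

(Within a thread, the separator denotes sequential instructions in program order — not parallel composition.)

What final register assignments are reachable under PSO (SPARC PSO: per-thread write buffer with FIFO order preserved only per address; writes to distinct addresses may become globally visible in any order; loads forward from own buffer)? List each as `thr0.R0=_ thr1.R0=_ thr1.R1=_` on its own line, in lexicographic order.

thr0.R0=0 thr1.R0=0 thr1.R1=0
thr0.R0=0 thr1.R0=0 thr1.R1=1
thr0.R0=0 thr1.R0=1 thr1.R1=1
thr0.R0=1 thr1.R0=0 thr1.R1=0
thr0.R0=1 thr1.R0=0 thr1.R1=1
thr0.R0=1 thr1.R0=1 thr1.R1=1

outcome vector order: (thr0.R0,thr1.R0,thr1.R1)
|PSO outcomes| = 6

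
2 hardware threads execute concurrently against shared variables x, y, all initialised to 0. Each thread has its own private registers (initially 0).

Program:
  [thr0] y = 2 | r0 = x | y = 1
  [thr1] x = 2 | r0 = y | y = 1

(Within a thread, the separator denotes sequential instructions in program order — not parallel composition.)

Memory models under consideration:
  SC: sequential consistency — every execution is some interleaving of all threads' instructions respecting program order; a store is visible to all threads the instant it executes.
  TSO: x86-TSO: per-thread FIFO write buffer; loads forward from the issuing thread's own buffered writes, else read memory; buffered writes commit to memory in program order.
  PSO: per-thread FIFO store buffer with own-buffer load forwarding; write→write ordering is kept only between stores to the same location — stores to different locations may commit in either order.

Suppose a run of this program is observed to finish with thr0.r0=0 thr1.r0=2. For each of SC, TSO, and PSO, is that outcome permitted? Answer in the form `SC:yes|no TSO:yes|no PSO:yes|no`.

outcome vector order: (thr0.r0,thr1.r0)
SC (5): (0,1), (0,2), (2,0), (2,1), (2,2)
TSO (6): (0,0), (0,1), (0,2), (2,0), (2,1), (2,2)
PSO (6): (0,0), (0,1), (0,2), (2,0), (2,1), (2,2)
target (0,2) ∈ {SC,TSO,PSO}

SC:yes TSO:yes PSO:yes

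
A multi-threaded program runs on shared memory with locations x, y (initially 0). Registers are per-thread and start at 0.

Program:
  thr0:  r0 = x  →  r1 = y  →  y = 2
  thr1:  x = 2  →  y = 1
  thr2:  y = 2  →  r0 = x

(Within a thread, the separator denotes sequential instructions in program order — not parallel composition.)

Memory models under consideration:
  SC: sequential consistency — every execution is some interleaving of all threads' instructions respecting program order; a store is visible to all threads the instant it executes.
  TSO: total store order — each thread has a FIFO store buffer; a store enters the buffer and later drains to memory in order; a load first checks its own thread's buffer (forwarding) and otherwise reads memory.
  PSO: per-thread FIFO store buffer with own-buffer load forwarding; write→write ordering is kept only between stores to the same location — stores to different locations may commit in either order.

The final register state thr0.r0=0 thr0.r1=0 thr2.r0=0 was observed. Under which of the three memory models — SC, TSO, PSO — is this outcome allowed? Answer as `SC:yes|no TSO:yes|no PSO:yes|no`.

SC:yes TSO:yes PSO:yes

outcome vector order: (thr0.r0,thr0.r1,thr2.r0)
[SC] allowed = {0/0/0, 0/0/2, 0/1/0, 0/1/2, 0/2/0, 0/2/2, 2/0/2, 2/1/0, 2/1/2, 2/2/0, 2/2/2}
[TSO] allowed = {0/0/0, 0/0/2, 0/1/0, 0/1/2, 0/2/0, 0/2/2, 2/0/0, 2/0/2, 2/1/0, 2/1/2, 2/2/0, 2/2/2}
[PSO] allowed = {0/0/0, 0/0/2, 0/1/0, 0/1/2, 0/2/0, 0/2/2, 2/0/0, 2/0/2, 2/1/0, 2/1/2, 2/2/0, 2/2/2}
target 0/0/0 ∈ {SC,TSO,PSO}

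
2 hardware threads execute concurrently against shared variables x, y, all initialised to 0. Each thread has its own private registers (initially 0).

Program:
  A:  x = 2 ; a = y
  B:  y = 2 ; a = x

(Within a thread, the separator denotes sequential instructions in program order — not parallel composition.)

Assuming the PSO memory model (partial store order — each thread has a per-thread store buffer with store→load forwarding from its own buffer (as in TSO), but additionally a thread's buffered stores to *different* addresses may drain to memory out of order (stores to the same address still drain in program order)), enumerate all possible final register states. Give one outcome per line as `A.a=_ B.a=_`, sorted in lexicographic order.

outcome vector order: (A.a,B.a)
|PSO outcomes| = 4

A.a=0 B.a=0
A.a=0 B.a=2
A.a=2 B.a=0
A.a=2 B.a=2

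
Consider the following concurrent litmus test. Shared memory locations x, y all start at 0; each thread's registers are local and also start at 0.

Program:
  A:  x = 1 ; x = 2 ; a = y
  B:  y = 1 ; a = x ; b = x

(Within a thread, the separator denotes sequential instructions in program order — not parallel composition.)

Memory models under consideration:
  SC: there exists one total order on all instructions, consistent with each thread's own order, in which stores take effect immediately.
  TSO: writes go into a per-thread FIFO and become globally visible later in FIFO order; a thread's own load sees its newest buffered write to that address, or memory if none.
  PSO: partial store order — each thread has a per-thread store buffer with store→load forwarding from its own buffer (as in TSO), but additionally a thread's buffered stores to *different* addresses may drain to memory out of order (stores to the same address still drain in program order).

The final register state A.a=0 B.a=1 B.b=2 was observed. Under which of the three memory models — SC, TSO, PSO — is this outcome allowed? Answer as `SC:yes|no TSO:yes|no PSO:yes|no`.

outcome vector order: (A.a,B.a,B.b)
SC (7): 022, 100, 101, 102, 111, 112, 122
TSO (12): 000, 001, 002, 011, 012, 022, 100, 101, 102, 111, 112, 122
PSO (12): 000, 001, 002, 011, 012, 022, 100, 101, 102, 111, 112, 122
target 012 ∈ {TSO,PSO}

SC:no TSO:yes PSO:yes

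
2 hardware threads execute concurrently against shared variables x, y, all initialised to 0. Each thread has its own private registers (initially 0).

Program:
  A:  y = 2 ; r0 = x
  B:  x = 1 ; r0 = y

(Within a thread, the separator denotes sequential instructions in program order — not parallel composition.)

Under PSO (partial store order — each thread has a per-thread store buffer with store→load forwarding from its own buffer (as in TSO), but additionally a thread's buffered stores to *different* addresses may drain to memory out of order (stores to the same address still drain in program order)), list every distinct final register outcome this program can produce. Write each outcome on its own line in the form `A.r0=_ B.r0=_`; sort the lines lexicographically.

A.r0=0 B.r0=0
A.r0=0 B.r0=2
A.r0=1 B.r0=0
A.r0=1 B.r0=2

outcome vector order: (A.r0,B.r0)
|PSO outcomes| = 4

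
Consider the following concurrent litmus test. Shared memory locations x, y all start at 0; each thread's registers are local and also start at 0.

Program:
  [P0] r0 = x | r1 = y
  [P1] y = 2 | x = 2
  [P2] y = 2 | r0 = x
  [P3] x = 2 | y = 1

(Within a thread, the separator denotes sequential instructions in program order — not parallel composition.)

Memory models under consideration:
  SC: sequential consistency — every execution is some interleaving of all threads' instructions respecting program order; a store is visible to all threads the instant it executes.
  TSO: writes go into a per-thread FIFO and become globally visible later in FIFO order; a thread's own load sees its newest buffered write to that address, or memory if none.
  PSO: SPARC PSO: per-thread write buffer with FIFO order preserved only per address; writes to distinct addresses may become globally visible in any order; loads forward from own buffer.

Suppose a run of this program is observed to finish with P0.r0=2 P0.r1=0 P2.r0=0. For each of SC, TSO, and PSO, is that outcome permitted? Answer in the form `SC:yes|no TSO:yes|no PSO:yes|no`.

outcome vector order: (P0.r0,P0.r1,P2.r0)
SC: 11 outcomes — {(0,0,0) (0,0,2) (0,1,0) (0,1,2) (0,2,0) (0,2,2) (2,0,2) (2,1,0) (2,1,2) (2,2,0) (2,2,2)}
TSO: 12 outcomes — {(0,0,0) (0,0,2) (0,1,0) (0,1,2) (0,2,0) (0,2,2) (2,0,0) (2,0,2) (2,1,0) (2,1,2) (2,2,0) (2,2,2)}
PSO: 12 outcomes — {(0,0,0) (0,0,2) (0,1,0) (0,1,2) (0,2,0) (0,2,2) (2,0,0) (2,0,2) (2,1,0) (2,1,2) (2,2,0) (2,2,2)}
target (2,0,0) ∈ {TSO,PSO}

SC:no TSO:yes PSO:yes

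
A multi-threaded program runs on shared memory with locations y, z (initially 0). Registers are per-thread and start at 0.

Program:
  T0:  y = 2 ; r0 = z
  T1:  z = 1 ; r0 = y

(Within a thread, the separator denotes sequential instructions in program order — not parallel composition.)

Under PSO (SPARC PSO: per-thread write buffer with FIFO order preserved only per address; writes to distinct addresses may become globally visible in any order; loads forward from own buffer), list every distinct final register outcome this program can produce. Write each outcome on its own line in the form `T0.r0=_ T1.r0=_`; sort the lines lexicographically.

T0.r0=0 T1.r0=0
T0.r0=0 T1.r0=2
T0.r0=1 T1.r0=0
T0.r0=1 T1.r0=2

outcome vector order: (T0.r0,T1.r0)
|PSO outcomes| = 4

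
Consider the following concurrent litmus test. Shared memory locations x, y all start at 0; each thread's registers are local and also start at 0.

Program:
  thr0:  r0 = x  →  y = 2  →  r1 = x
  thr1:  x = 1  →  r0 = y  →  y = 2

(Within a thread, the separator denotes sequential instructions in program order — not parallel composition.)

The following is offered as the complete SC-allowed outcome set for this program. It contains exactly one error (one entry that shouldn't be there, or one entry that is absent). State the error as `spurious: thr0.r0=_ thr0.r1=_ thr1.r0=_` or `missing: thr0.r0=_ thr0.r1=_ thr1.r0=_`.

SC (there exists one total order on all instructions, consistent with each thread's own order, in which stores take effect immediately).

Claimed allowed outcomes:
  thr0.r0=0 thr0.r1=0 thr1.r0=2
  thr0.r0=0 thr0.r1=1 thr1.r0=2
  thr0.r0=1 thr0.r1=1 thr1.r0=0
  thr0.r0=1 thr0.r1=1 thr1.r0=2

outcome vector order: (thr0.r0,thr0.r1,thr1.r0)
under SC → 0/0/2; 0/1/0; 0/1/2; 1/1/0; 1/1/2
SC∖claimed = {0/1/0}

missing: thr0.r0=0 thr0.r1=1 thr1.r0=0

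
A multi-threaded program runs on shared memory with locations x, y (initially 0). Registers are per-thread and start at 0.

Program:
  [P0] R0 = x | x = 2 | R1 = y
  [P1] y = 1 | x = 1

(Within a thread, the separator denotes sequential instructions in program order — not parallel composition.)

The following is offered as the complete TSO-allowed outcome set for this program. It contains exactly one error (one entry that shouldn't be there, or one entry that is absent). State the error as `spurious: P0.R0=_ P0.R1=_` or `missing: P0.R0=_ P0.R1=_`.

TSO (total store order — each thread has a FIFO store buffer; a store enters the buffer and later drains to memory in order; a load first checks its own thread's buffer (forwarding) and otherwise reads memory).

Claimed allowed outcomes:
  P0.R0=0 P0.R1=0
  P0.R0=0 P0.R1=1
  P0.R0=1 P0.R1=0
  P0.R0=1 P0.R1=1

outcome vector order: (P0.R0,P0.R1)
[TSO] allowed = {00 01 11}
claimed∖TSO = {10}

spurious: P0.R0=1 P0.R1=0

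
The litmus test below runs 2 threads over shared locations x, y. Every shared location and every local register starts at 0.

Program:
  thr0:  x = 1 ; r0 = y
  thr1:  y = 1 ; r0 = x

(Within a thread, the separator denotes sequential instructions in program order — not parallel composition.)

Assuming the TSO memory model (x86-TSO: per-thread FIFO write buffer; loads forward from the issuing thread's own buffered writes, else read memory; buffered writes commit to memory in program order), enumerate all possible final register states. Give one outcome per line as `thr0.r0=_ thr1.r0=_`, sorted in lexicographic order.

outcome vector order: (thr0.r0,thr1.r0)
|TSO outcomes| = 4

thr0.r0=0 thr1.r0=0
thr0.r0=0 thr1.r0=1
thr0.r0=1 thr1.r0=0
thr0.r0=1 thr1.r0=1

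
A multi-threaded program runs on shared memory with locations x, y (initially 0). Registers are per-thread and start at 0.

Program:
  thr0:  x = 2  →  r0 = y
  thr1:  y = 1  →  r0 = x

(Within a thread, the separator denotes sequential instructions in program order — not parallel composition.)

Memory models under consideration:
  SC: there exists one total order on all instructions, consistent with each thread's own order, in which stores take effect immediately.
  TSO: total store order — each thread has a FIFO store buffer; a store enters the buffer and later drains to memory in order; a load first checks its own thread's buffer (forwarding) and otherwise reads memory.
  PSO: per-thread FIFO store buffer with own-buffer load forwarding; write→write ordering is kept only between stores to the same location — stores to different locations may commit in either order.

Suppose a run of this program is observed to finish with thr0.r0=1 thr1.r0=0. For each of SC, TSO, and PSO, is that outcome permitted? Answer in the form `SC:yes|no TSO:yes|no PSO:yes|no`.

SC:yes TSO:yes PSO:yes

outcome vector order: (thr0.r0,thr1.r0)
[SC] allowed = {02; 10; 12}
[TSO] allowed = {00; 02; 10; 12}
[PSO] allowed = {00; 02; 10; 12}
target 10 ∈ {SC,TSO,PSO}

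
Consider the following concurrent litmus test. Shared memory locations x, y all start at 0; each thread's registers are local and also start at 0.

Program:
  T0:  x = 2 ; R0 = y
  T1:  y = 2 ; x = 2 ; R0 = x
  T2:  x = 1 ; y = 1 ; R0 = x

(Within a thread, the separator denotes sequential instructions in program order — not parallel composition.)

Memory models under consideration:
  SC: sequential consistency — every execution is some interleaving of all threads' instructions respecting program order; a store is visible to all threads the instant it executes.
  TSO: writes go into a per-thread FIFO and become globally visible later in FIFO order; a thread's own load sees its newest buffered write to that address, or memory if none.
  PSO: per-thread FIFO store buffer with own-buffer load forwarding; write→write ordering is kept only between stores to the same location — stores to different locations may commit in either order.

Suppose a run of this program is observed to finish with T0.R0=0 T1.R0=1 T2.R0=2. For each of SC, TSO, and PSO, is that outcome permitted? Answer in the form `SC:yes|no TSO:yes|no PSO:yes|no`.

outcome vector order: (T0.R0,T1.R0,T2.R0)
[SC] allowed = {<0 1 1> <0 2 1> <0 2 2> <1 1 1> <1 1 2> <1 2 1> <1 2 2> <2 1 1> <2 1 2> <2 2 1> <2 2 2>}
[TSO] allowed = {<0 1 1> <0 1 2> <0 2 1> <0 2 2> <1 1 1> <1 1 2> <1 2 1> <1 2 2> <2 1 1> <2 1 2> <2 2 1> <2 2 2>}
[PSO] allowed = {<0 1 1> <0 1 2> <0 2 1> <0 2 2> <1 1 1> <1 1 2> <1 2 1> <1 2 2> <2 1 1> <2 1 2> <2 2 1> <2 2 2>}
target <0 1 2> ∈ {TSO,PSO}

SC:no TSO:yes PSO:yes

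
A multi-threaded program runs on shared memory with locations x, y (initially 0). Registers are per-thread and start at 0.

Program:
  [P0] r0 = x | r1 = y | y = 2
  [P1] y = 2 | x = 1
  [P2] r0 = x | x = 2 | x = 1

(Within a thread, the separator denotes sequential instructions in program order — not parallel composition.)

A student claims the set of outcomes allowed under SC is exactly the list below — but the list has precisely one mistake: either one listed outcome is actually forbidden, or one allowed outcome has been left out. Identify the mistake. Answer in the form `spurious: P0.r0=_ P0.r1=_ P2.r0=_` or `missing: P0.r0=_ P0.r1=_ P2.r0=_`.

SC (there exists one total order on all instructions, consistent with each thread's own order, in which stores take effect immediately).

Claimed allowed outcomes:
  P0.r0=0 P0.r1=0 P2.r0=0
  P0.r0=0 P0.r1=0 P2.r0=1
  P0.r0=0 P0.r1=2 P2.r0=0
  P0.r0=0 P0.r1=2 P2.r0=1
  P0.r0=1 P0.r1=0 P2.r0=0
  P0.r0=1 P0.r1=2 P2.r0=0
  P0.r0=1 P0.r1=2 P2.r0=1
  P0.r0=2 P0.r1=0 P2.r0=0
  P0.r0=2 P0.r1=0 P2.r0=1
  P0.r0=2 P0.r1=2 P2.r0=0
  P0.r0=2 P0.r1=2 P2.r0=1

spurious: P0.r0=2 P0.r1=0 P2.r0=1

outcome vector order: (P0.r0,P0.r1,P2.r0)
under SC → (0,0,0), (0,0,1), (0,2,0), (0,2,1), (1,0,0), (1,2,0), (1,2,1), (2,0,0), (2,2,0), (2,2,1)
claimed∖SC = {(2,0,1)}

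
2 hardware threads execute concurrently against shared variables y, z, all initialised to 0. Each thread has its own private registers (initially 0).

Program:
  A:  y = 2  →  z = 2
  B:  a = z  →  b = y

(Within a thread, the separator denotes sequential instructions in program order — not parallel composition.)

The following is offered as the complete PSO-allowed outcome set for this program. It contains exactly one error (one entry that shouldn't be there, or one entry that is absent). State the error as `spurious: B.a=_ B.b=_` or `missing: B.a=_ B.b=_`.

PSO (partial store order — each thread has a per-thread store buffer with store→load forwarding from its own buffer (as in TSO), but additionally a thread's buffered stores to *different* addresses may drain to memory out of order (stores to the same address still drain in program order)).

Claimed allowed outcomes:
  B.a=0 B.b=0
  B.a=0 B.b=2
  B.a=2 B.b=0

missing: B.a=2 B.b=2

outcome vector order: (B.a,B.b)
[PSO] allowed = {0/0, 0/2, 2/0, 2/2}
PSO∖claimed = {2/2}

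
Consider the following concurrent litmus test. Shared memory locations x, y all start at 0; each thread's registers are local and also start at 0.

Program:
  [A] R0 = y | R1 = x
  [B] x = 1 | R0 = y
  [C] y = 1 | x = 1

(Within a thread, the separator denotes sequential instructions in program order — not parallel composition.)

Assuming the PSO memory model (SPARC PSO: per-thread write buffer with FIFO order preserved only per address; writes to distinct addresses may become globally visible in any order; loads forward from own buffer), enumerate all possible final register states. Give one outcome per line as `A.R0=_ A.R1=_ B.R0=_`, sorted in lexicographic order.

outcome vector order: (A.R0,A.R1,B.R0)
|PSO outcomes| = 8

A.R0=0 A.R1=0 B.R0=0
A.R0=0 A.R1=0 B.R0=1
A.R0=0 A.R1=1 B.R0=0
A.R0=0 A.R1=1 B.R0=1
A.R0=1 A.R1=0 B.R0=0
A.R0=1 A.R1=0 B.R0=1
A.R0=1 A.R1=1 B.R0=0
A.R0=1 A.R1=1 B.R0=1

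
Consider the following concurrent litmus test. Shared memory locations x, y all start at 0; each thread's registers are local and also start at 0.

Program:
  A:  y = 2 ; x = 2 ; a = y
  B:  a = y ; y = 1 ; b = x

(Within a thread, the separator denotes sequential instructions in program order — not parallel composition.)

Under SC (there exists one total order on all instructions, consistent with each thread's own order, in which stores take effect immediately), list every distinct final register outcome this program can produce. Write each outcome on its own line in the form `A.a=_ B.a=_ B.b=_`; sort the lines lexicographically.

A.a=1 B.a=0 B.b=0
A.a=1 B.a=0 B.b=2
A.a=1 B.a=2 B.b=0
A.a=1 B.a=2 B.b=2
A.a=2 B.a=0 B.b=0
A.a=2 B.a=0 B.b=2
A.a=2 B.a=2 B.b=2

outcome vector order: (A.a,B.a,B.b)
|SC outcomes| = 7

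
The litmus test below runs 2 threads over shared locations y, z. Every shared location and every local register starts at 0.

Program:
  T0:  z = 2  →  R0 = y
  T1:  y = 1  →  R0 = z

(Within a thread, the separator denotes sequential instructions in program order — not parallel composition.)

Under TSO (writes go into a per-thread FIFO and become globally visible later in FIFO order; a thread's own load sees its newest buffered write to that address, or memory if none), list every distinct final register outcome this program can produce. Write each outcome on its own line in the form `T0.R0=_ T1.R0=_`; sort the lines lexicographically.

outcome vector order: (T0.R0,T1.R0)
|TSO outcomes| = 4

T0.R0=0 T1.R0=0
T0.R0=0 T1.R0=2
T0.R0=1 T1.R0=0
T0.R0=1 T1.R0=2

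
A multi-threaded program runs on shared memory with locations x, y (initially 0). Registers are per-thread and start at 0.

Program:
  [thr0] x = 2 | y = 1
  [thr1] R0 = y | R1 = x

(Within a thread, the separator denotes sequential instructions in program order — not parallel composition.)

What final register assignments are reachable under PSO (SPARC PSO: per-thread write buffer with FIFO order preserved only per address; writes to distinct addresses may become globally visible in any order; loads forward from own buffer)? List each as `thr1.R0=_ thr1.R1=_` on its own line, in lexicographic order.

thr1.R0=0 thr1.R1=0
thr1.R0=0 thr1.R1=2
thr1.R0=1 thr1.R1=0
thr1.R0=1 thr1.R1=2

outcome vector order: (thr1.R0,thr1.R1)
|PSO outcomes| = 4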